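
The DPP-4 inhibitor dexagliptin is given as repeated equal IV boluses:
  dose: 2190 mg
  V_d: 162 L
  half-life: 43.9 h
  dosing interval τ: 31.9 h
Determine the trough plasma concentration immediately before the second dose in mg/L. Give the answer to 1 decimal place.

C₀ per dose = Dose / Vd = 2190 / 162 = 13.52 mg/L
k = ln2 / t½ = 0.693147 / 43.9 = 0.01579 h⁻¹
Fraction remaining after one interval: r = e^(−kτ) = e^(−0.01579 × 31.9) = 0.6043
Before dose 2, 1 dose has been given (aged 1τ).
C_trough = C₀ × r = 13.52 × 0.6043 = 8.170 mg/L

8.2 mg/L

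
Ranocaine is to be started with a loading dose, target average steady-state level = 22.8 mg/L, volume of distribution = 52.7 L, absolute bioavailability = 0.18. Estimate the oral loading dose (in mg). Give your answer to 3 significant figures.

LD = Css × Vd / F = 22.8 × 52.7 / 0.18 = 6675 mg

6680 mg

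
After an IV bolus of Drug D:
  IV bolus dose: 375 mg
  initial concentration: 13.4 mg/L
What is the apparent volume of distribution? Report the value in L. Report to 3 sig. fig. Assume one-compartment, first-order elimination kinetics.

28.0 L

Vd = Dose / C₀ = 375.0 / 13.4 = 27.99 L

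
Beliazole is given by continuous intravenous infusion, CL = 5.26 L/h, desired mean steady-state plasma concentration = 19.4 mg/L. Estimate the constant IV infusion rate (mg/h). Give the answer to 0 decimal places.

At steady state, infusion rate R₀ = Css × CL = 19.4 × 5.260 = 102.0 mg/h

102 mg/h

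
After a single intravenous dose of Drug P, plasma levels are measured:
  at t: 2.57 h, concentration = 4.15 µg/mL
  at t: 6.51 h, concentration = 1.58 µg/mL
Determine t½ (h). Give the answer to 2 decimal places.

2.83 h

k = ln(C₁/C₂) / (t₂ − t₁) = ln(4.15/1.58) / (6.51 − 2.57)
  = 0.9657 / 3.940 = 0.2451 h⁻¹
t½ = ln2 / k = 0.693147 / 0.2451 = 2.828 h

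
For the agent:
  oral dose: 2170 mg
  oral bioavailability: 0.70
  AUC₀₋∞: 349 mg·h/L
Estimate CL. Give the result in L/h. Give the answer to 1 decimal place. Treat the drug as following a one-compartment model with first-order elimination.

CL = F·Dose / AUC = 0.70 × 2170 / 349 = 4.352 L/h

4.4 L/h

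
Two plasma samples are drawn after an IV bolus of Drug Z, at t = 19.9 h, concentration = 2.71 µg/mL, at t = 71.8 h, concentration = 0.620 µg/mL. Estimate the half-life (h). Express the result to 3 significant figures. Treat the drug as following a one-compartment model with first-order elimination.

k = ln(C₁/C₂) / (t₂ − t₁) = ln(2.71/0.620) / (71.8 − 19.9)
  = 1.475 / 51.90 = 0.02842 h⁻¹
t½ = ln2 / k = 0.693147 / 0.02842 = 24.39 h

24.4 h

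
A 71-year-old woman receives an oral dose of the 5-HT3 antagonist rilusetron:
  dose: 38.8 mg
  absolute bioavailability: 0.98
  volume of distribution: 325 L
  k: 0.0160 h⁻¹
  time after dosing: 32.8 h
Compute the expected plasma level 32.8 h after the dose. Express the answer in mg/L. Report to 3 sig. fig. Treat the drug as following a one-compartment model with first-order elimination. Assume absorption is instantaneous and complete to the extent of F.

Amount reaching circulation = F × Dose = 0.98 × 38.80 = 38.02 mg
C₀ = F·Dose / Vd = 38.02 / 325 = 0.1170 mg/L
C = C₀ · e^(−k·t) = 0.1170 × e^(−0.01600 × 32.8)
  = 0.1170 × 0.5917 = 0.06923 mg/L

0.0692 mg/L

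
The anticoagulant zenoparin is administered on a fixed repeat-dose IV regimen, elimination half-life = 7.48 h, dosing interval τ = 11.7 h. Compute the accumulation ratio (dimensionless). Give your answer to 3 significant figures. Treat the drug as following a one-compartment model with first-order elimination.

1.51

k = ln2 / t½ = 0.693147 / 7.48 = 0.09267 h⁻¹
e^(−kτ) = e^(−0.09267 × 11.7) = 0.3382
Accumulation ratio R = 1 / (1 − e^(−kτ)) = 1 / (1 − 0.3382) = 1.511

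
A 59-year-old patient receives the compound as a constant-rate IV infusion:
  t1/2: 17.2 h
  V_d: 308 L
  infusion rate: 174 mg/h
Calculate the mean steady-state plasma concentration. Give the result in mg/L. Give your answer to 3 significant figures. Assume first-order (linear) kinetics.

k = ln2 / t½ = 0.693147 / 17.2 = 0.04030 h⁻¹
CL = k × Vd = 0.04030 × 308 = 12.41 L/h
At steady state Css = R₀ / CL = 174 / 12.41 = 14.02 mg/L

14.0 mg/L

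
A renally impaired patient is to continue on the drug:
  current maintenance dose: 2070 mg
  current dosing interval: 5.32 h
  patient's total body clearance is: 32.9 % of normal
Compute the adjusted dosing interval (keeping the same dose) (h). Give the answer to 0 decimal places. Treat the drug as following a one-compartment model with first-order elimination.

To keep the same average steady-state level, dosing rate must scale with clearance.
CL ratio = 32.9 / 100 = 0.3290
New interval (same dose) = 5.32 / 0.3290 = 16.17 h

16 h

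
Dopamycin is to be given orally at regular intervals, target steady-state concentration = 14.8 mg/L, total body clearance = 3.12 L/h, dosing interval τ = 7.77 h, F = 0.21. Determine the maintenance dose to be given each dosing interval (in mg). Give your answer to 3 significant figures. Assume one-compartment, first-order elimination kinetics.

1710 mg

At steady state, F × (Dose/τ) = Css × CL.
Dose = Css × CL × τ / F = 14.8 × 3.120 × 7.77 / 0.21 = 1709 mg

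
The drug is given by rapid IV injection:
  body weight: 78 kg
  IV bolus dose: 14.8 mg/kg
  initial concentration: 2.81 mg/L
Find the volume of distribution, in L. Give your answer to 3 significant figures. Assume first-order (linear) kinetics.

411 L

Dose = 14.8 × 78 = 1154 mg
Vd = Dose / C₀ = 1154 / 2.81 = 410.7 L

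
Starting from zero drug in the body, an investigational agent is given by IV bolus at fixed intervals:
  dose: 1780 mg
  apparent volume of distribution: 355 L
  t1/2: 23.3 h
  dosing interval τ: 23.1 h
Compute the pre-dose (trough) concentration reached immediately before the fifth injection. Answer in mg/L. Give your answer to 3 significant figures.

C₀ per dose = Dose / Vd = 1780 / 355 = 5.014 mg/L
k = ln2 / t½ = 0.693147 / 23.3 = 0.02975 h⁻¹
Fraction remaining after one interval: r = e^(−kτ) = e^(−0.02975 × 23.1) = 0.5030
Before dose 5, 4 doses have been given (aged 1τ, 2τ, 3τ, 4τ).
C_trough = C₀ × (r + r² + … + r^4) = C₀ × r(1−r^4)/(1−r)
        = 5.014 × 0.5030 × (1 − 0.06401) / (1 − 0.5030) = 4.750 mg/L

4.75 mg/L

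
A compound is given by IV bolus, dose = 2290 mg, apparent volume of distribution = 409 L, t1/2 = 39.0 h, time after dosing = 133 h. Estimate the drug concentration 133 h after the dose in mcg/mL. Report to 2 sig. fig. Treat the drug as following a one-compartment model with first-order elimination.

C₀ = Dose / Vd = 2290 / 409 = 5.599 mg/L
k = ln2 / t½ = 0.693147 / 39.0 = 0.01777 h⁻¹
C = C₀ · e^(−k·t) = 5.599 × e^(−0.01777 × 133)
  = 5.599 × 0.09410 = 0.5269 mg/L
(0.5269 mg/L = 0.5269 mcg/mL)

0.53 mcg/mL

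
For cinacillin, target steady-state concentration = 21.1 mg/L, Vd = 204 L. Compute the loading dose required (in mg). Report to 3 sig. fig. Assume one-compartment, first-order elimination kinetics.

LD = Css × Vd = 21.1 × 204 = 4304 mg

4300 mg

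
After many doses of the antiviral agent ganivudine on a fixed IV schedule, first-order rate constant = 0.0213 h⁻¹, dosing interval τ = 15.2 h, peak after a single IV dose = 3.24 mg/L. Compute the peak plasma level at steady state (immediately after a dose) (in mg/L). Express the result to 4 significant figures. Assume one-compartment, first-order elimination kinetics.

11.71 mg/L

e^(−kτ) = e^(−0.02130 × 15.2) = 0.7234
Accumulation ratio R = 1 / (1 − e^(−kτ)) = 1 / (1 − 0.7234) = 3.615
Steady-state peak = C₀ × R = 3.24 × 3.615 = 11.71 mg/L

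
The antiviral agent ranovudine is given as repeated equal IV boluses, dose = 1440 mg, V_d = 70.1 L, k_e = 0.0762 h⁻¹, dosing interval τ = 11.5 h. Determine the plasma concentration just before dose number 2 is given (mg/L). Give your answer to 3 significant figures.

8.55 mg/L

C₀ per dose = Dose / Vd = 1440 / 70.1 = 20.54 mg/L
Fraction remaining after one interval: r = e^(−kτ) = e^(−0.07620 × 11.5) = 0.4163
Before dose 2, 1 dose has been given (aged 1τ).
C_trough = C₀ × r = 20.54 × 0.4163 = 8.551 mg/L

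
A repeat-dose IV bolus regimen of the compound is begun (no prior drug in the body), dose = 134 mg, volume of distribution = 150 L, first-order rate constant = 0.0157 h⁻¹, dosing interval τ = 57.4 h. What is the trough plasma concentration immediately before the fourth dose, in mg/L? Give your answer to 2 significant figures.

C₀ per dose = Dose / Vd = 134 / 150 = 0.8933 mg/L
Fraction remaining after one interval: r = e^(−kτ) = e^(−0.01570 × 57.4) = 0.4061
Before dose 4, 3 doses have been given (aged 1τ, 2τ, 3τ).
C_trough = C₀ × (r + r² + … + r^3) = C₀ × r(1−r^3)/(1−r)
        = 0.8933 × 0.4061 × (1 − 0.06697) / (1 − 0.4061) = 0.5699 mg/L

0.57 mg/L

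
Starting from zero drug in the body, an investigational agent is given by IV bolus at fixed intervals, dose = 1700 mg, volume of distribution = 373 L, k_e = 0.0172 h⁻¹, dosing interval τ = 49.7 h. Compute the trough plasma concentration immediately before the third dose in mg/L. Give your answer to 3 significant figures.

2.76 mg/L

C₀ per dose = Dose / Vd = 1700 / 373 = 4.558 mg/L
Fraction remaining after one interval: r = e^(−kτ) = e^(−0.01720 × 49.7) = 0.4254
Before dose 3, 2 doses have been given (aged 1τ, 2τ).
C_trough = C₀ × (r + r²) = 4.558 × (0.4254 + 0.1810) = 2.764 mg/L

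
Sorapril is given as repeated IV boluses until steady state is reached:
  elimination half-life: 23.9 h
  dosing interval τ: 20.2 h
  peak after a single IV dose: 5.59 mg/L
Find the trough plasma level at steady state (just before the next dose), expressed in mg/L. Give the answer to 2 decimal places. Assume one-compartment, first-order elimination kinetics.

7.02 mg/L

k = ln2 / t½ = 0.693147 / 23.9 = 0.02900 h⁻¹
e^(−kτ) = e^(−0.02900 × 20.2) = 0.5567
Accumulation ratio R = 1 / (1 − e^(−kτ)) = 1 / (1 − 0.5567) = 2.256
Steady-state trough = C₀ × R × e^(−kτ) = 5.59 × 2.256 × 0.5567 = 7.021 mg/L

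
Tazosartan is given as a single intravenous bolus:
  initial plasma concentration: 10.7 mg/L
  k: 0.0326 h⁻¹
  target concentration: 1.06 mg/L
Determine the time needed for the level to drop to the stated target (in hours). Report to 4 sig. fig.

70.92 h

t = ln(C₀ / C) / k = ln(10.70 / 1.06) / 0.03260
  = ln(10.09) / 0.03260 = 2.312 / 0.03260 = 70.92 h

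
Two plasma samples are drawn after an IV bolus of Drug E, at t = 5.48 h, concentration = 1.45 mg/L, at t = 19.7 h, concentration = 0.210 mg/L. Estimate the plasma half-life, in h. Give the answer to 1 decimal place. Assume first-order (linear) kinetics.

k = ln(C₁/C₂) / (t₂ − t₁) = ln(1.45/0.210) / (19.7 − 5.48)
  = 1.932 / 14.22 = 0.1359 h⁻¹
t½ = ln2 / k = 0.693147 / 0.1359 = 5.100 h

5.1 h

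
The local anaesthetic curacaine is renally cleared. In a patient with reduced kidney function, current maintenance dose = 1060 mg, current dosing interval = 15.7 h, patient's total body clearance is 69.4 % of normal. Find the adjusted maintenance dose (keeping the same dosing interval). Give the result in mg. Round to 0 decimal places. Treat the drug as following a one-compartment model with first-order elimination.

736 mg

To keep the same average steady-state level, dosing rate must scale with clearance.
CL ratio = 69.4 / 100 = 0.6940
New dose (same interval) = 1060 × 0.6940 = 735.6 mg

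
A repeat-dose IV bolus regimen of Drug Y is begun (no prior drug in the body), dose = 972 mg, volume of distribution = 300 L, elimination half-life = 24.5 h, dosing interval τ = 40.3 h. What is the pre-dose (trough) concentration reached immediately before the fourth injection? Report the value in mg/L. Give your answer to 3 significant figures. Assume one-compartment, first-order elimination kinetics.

C₀ per dose = Dose / Vd = 972 / 300 = 3.240 mg/L
k = ln2 / t½ = 0.693147 / 24.5 = 0.02829 h⁻¹
Fraction remaining after one interval: r = e^(−kτ) = e^(−0.02829 × 40.3) = 0.3198
Before dose 4, 3 doses have been given (aged 1τ, 2τ, 3τ).
C_trough = C₀ × (r + r² + … + r^3) = C₀ × r(1−r^3)/(1−r)
        = 3.240 × 0.3198 × (1 − 0.03271) / (1 − 0.3198) = 1.473 mg/L

1.47 mg/L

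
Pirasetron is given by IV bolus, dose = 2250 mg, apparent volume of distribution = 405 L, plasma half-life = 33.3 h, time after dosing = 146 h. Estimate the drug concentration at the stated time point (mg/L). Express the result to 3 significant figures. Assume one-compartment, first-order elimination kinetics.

0.266 mg/L

C₀ = Dose / Vd = 2250 / 405 = 5.556 mg/L
k = ln2 / t½ = 0.693147 / 33.3 = 0.02082 h⁻¹
C = C₀ · e^(−k·t) = 5.556 × e^(−0.02082 × 146)
  = 5.556 × 0.04785 = 0.2659 mg/L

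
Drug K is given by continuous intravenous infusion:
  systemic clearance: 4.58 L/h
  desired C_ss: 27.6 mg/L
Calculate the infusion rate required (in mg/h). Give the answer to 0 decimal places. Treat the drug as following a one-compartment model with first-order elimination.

126 mg/h

At steady state, infusion rate R₀ = Css × CL = 27.6 × 4.580 = 126.4 mg/h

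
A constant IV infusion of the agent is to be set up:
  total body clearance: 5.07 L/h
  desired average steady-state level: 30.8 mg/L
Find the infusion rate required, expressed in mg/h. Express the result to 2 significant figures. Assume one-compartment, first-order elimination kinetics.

160 mg/h

At steady state, infusion rate R₀ = Css × CL = 30.8 × 5.070 = 156.2 mg/h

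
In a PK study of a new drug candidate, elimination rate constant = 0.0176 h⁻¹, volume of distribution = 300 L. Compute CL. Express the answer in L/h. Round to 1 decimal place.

5.3 L/h

CL = k × Vd = 0.0176 × 300 = 5.280 L/h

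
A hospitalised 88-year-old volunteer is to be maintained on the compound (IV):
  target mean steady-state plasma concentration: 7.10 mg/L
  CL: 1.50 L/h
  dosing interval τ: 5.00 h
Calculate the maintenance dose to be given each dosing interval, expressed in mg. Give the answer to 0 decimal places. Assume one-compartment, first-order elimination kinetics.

At steady state, Dose/τ = Css × CL.
Dose = Css × CL × τ = 7.10 × 1.500 × 5.00 = 53.25 mg

53 mg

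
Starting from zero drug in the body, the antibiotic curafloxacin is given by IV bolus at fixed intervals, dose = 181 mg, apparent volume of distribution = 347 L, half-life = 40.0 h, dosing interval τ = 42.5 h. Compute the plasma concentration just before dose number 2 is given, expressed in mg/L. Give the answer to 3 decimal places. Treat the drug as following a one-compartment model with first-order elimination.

0.250 mg/L

C₀ per dose = Dose / Vd = 181 / 347 = 0.5216 mg/L
k = ln2 / t½ = 0.693147 / 40.0 = 0.01733 h⁻¹
Fraction remaining after one interval: r = e^(−kτ) = e^(−0.01733 × 42.5) = 0.4788
Before dose 2, 1 dose has been given (aged 1τ).
C_trough = C₀ × r = 0.5216 × 0.4788 = 0.2497 mg/L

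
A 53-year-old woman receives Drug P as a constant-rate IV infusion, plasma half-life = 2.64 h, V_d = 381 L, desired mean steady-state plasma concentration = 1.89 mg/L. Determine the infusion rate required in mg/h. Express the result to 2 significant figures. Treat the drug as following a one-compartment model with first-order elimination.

190 mg/h

k = ln2 / t½ = 0.693147 / 2.64 = 0.2626 h⁻¹
CL = k × Vd = 0.2626 × 381 = 100.1 L/h
At steady state, infusion rate R₀ = Css × CL = 1.89 × 100.1 = 189.2 mg/h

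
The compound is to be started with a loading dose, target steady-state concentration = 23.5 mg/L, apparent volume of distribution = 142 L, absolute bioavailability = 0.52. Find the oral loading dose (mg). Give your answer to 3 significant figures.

LD = Css × Vd / F = 23.5 × 142 / 0.52 = 6417 mg

6420 mg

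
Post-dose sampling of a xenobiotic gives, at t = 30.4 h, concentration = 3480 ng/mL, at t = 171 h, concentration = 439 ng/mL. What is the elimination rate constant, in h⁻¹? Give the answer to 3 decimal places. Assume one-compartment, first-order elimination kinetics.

0.015 h⁻¹

k = ln(C₁/C₂) / (t₂ − t₁) = ln(3480/439) / (171 − 30.4)
  = 2.070 / 140.6 = 0.01472 h⁻¹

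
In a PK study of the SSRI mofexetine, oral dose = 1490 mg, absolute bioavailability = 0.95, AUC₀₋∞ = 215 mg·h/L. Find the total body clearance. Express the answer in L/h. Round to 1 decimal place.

6.6 L/h

CL = F·Dose / AUC = 0.95 × 1490 / 215 = 6.584 L/h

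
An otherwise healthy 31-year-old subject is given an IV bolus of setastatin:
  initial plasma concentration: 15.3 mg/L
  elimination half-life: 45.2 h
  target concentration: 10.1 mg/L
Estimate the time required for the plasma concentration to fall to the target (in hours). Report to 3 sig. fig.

27.1 h

k = ln2 / t½ = 0.693147 / 45.2 = 0.01534 h⁻¹
t = ln(C₀ / C) / k = ln(15.30 / 10.1) / 0.01534
  = ln(1.515) / 0.01534 = 0.4154 / 0.01534 = 27.08 h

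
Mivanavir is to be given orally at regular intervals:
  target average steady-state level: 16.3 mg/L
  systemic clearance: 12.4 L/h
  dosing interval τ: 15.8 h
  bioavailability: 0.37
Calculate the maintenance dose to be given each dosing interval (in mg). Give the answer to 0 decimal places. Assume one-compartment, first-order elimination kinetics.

8631 mg

At steady state, F × (Dose/τ) = Css × CL.
Dose = Css × CL × τ / F = 16.3 × 12.40 × 15.8 / 0.37 = 8631 mg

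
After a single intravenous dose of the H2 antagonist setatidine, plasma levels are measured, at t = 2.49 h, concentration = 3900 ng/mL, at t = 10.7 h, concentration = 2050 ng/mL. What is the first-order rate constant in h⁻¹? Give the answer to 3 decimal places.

0.078 h⁻¹

k = ln(C₁/C₂) / (t₂ − t₁) = ln(3900/2050) / (10.7 − 2.49)
  = 0.6431 / 8.210 = 0.07833 h⁻¹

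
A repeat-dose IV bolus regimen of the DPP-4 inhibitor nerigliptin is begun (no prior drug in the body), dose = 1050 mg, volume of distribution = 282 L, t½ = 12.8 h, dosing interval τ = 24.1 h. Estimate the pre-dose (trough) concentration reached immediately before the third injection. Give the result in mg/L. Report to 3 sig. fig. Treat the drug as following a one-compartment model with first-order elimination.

C₀ per dose = Dose / Vd = 1050 / 282 = 3.723 mg/L
k = ln2 / t½ = 0.693147 / 12.8 = 0.05415 h⁻¹
Fraction remaining after one interval: r = e^(−kτ) = e^(−0.05415 × 24.1) = 0.2712
Before dose 3, 2 doses have been given (aged 1τ, 2τ).
C_trough = C₀ × (r + r²) = 3.723 × (0.2712 + 0.07355) = 1.284 mg/L

1.28 mg/L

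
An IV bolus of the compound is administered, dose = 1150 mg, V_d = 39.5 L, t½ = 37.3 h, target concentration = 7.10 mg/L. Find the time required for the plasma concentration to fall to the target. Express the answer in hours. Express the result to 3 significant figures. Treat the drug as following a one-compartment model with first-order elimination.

C₀ = Dose / Vd = 1150 / 39.5 = 29.11 mg/L
k = ln2 / t½ = 0.693147 / 37.3 = 0.01858 h⁻¹
t = ln(C₀ / C) / k = ln(29.11 / 7.10) / 0.01858
  = ln(4.100) / 0.01858 = 1.411 / 0.01858 = 75.94 h

75.9 h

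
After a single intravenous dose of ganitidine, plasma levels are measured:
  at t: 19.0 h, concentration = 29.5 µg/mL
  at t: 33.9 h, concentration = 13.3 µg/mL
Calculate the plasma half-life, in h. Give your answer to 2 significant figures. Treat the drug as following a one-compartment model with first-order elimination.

k = ln(C₁/C₂) / (t₂ − t₁) = ln(29.5/13.3) / (33.9 − 19.0)
  = 0.7966 / 14.90 = 0.05346 h⁻¹
t½ = ln2 / k = 0.693147 / 0.05346 = 12.97 h

13 h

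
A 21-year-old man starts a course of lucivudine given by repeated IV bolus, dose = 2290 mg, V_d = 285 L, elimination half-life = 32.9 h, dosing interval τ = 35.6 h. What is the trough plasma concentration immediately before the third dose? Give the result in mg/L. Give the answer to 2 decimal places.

5.59 mg/L

C₀ per dose = Dose / Vd = 2290 / 285 = 8.035 mg/L
k = ln2 / t½ = 0.693147 / 32.9 = 0.02107 h⁻¹
Fraction remaining after one interval: r = e^(−kτ) = e^(−0.02107 × 35.6) = 0.4723
Before dose 3, 2 doses have been given (aged 1τ, 2τ).
C_trough = C₀ × (r + r²) = 8.035 × (0.4723 + 0.2231) = 5.588 mg/L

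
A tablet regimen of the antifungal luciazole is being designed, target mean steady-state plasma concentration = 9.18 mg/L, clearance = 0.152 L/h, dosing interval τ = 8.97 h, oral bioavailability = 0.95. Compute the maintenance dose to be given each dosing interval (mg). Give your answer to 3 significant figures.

At steady state, F × (Dose/τ) = Css × CL.
Dose = Css × CL × τ / F = 9.18 × 0.1520 × 8.97 / 0.95 = 13.18 mg

13.2 mg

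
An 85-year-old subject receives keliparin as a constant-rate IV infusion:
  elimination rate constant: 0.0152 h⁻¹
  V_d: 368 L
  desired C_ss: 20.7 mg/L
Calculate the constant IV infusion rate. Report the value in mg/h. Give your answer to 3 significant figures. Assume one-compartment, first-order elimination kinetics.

CL = k × Vd = 0.01520 × 368 = 5.594 L/h
At steady state, infusion rate R₀ = Css × CL = 20.7 × 5.594 = 115.8 mg/h

116 mg/h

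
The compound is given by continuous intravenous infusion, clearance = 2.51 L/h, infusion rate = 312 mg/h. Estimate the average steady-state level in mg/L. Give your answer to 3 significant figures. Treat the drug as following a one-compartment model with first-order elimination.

At steady state Css = R₀ / CL = 312 / 2.510 = 124.3 mg/L

124 mg/L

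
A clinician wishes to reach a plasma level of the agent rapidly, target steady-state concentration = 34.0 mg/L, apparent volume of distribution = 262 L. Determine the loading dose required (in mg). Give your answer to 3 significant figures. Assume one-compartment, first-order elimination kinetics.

LD = Css × Vd = 34.0 × 262 = 8908 mg

8910 mg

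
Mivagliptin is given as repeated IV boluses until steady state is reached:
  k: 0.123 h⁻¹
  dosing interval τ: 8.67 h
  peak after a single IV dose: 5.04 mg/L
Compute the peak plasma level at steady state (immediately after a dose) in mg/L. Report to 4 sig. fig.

e^(−kτ) = e^(−0.1230 × 8.67) = 0.3442
Accumulation ratio R = 1 / (1 − e^(−kτ)) = 1 / (1 − 0.3442) = 1.525
Steady-state peak = C₀ × R = 5.04 × 1.525 = 7.686 mg/L

7.686 mg/L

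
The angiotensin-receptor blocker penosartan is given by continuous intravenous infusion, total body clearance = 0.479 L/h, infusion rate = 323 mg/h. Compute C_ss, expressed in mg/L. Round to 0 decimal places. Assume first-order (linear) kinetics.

At steady state Css = R₀ / CL = 323 / 0.4790 = 674.3 mg/L

674 mg/L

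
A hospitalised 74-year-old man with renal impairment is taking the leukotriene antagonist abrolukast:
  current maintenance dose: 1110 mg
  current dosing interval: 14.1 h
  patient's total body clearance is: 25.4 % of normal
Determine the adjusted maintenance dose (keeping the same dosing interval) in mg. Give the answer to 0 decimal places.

282 mg

To keep the same average steady-state level, dosing rate must scale with clearance.
CL ratio = 25.4 / 100 = 0.2540
New dose (same interval) = 1110 × 0.2540 = 281.9 mg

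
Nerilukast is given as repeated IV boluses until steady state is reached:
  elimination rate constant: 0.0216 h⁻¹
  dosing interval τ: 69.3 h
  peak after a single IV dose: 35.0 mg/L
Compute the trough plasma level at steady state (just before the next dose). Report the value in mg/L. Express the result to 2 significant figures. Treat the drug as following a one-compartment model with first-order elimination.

10 mg/L

e^(−kτ) = e^(−0.02160 × 69.3) = 0.2238
Accumulation ratio R = 1 / (1 − e^(−kτ)) = 1 / (1 − 0.2238) = 1.288
Steady-state trough = C₀ × R × e^(−kτ) = 35.0 × 1.288 × 0.2238 = 10.09 mg/L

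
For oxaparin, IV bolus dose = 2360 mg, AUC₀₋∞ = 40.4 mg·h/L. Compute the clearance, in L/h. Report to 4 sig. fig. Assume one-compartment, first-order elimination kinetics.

58.42 L/h

CL = Dose / AUC = 2360 / 40.4 = 58.42 L/h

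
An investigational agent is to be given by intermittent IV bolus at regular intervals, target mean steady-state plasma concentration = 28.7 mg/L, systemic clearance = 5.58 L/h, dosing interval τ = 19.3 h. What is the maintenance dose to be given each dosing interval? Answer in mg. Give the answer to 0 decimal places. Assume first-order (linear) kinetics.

3091 mg

At steady state, Dose/τ = Css × CL.
Dose = Css × CL × τ = 28.7 × 5.580 × 19.3 = 3091 mg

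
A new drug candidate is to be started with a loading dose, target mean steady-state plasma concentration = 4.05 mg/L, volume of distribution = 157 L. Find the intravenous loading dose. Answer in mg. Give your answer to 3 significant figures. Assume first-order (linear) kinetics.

636 mg

LD = Css × Vd = 4.05 × 157 = 635.9 mg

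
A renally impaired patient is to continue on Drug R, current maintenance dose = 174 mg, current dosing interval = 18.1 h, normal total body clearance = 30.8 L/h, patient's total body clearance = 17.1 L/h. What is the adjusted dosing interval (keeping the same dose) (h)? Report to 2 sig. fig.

To keep the same average steady-state level, dosing rate must scale with clearance.
CL ratio = 17.1 / 30.8 = 0.5552
New interval (same dose) = 18.1 / 0.5552 = 32.60 h

33 h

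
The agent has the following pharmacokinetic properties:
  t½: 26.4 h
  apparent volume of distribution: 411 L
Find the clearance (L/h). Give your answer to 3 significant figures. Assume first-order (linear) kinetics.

k = ln2 / t½ = 0.693147 / 26.4 = 0.02626 h⁻¹
CL = k × Vd = 0.02626 × 411 = 10.79 L/h

10.8 L/h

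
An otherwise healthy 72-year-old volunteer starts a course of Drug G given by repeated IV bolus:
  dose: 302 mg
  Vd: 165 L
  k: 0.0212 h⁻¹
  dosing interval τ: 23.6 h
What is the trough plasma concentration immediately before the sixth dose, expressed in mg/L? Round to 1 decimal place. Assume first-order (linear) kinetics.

C₀ per dose = Dose / Vd = 302 / 165 = 1.830 mg/L
Fraction remaining after one interval: r = e^(−kτ) = e^(−0.02120 × 23.6) = 0.6063
Before dose 6, 5 doses have been given (aged 1τ, 2τ, 3τ, 4τ, 5τ).
C_trough = C₀ × (r + r² + … + r^5) = C₀ × r(1−r^5)/(1−r)
        = 1.830 × 0.6063 × (1 − 0.08193) / (1 − 0.6063) = 2.587 mg/L

2.6 mg/L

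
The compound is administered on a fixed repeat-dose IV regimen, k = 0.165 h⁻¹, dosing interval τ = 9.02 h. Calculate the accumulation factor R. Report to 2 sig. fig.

e^(−kτ) = e^(−0.1650 × 9.02) = 0.2258
Accumulation ratio R = 1 / (1 − e^(−kτ)) = 1 / (1 − 0.2258) = 1.292

1.3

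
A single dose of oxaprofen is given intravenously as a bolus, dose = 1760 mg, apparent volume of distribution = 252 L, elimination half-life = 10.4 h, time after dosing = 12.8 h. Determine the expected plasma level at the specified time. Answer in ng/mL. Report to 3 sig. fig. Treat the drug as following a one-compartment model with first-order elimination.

2980 ng/mL

C₀ = Dose / Vd = 1760 / 252 = 6.984 mg/L
k = ln2 / t½ = 0.693147 / 10.4 = 0.06665 h⁻¹
C = C₀ · e^(−k·t) = 6.984 × e^(−0.06665 × 12.8)
  = 6.984 × 0.4261 = 2.976 mg/L
Convert: 2.976 mg/L × 1000 = 2976 ng/mL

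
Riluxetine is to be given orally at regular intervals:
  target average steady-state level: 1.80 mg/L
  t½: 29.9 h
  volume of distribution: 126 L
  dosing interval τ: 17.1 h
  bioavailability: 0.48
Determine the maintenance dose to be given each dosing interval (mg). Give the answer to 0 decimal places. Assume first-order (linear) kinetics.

187 mg

k = ln2 / t½ = 0.693147 / 29.9 = 0.02318 h⁻¹
CL = k × Vd = 0.02318 × 126 = 2.921 L/h
At steady state, F × (Dose/τ) = Css × CL.
Dose = Css × CL × τ / F = 1.80 × 2.921 × 17.1 / 0.48 = 187.3 mg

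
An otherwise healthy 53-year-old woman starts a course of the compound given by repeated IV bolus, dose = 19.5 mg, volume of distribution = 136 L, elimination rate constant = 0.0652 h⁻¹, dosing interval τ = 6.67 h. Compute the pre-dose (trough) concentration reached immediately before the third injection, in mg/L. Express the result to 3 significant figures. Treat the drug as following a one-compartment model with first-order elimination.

0.153 mg/L

C₀ per dose = Dose / Vd = 19.5 / 136 = 0.1434 mg/L
Fraction remaining after one interval: r = e^(−kτ) = e^(−0.06520 × 6.67) = 0.6473
Before dose 3, 2 doses have been given (aged 1τ, 2τ).
C_trough = C₀ × (r + r²) = 0.1434 × (0.6473 + 0.4190) = 0.1529 mg/L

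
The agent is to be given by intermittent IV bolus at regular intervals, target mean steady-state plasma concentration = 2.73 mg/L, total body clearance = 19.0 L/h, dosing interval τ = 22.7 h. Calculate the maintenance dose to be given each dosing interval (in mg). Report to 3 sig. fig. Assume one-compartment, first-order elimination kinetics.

1180 mg

At steady state, Dose/τ = Css × CL.
Dose = Css × CL × τ = 2.73 × 19.00 × 22.7 = 1177 mg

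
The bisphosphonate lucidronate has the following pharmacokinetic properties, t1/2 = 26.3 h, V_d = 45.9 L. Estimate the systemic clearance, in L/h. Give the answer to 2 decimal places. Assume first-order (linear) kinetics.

1.21 L/h

k = ln2 / t½ = 0.693147 / 26.3 = 0.02636 h⁻¹
CL = k × Vd = 0.02636 × 45.9 = 1.210 L/h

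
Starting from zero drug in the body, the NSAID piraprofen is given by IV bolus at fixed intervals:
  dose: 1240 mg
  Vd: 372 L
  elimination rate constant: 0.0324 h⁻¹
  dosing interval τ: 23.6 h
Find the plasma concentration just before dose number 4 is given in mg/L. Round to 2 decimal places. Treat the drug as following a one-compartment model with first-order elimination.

C₀ per dose = Dose / Vd = 1240 / 372 = 3.333 mg/L
Fraction remaining after one interval: r = e^(−kτ) = e^(−0.03240 × 23.6) = 0.4655
Before dose 4, 3 doses have been given (aged 1τ, 2τ, 3τ).
C_trough = C₀ × (r + r² + … + r^3) = C₀ × r(1−r^3)/(1−r)
        = 3.333 × 0.4655 × (1 − 0.1009) / (1 − 0.4655) = 2.610 mg/L

2.61 mg/L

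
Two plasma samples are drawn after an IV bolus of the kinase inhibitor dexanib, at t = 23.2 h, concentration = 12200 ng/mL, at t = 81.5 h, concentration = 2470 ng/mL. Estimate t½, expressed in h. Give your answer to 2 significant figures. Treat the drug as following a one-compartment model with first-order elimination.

k = ln(C₁/C₂) / (t₂ − t₁) = ln(12200/2470) / (81.5 − 23.2)
  = 1.597 / 58.30 = 0.02739 h⁻¹
t½ = ln2 / k = 0.693147 / 0.02739 = 25.31 h

25 h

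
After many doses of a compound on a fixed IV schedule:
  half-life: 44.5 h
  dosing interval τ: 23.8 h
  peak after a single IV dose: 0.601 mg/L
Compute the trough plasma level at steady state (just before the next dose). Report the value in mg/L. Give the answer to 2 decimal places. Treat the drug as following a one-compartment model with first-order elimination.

1.34 mg/L

k = ln2 / t½ = 0.693147 / 44.5 = 0.01558 h⁻¹
e^(−kτ) = e^(−0.01558 × 23.8) = 0.6902
Accumulation ratio R = 1 / (1 − e^(−kτ)) = 1 / (1 − 0.6902) = 3.228
Steady-state trough = C₀ × R × e^(−kτ) = 0.601 × 3.228 × 0.6902 = 1.339 mg/L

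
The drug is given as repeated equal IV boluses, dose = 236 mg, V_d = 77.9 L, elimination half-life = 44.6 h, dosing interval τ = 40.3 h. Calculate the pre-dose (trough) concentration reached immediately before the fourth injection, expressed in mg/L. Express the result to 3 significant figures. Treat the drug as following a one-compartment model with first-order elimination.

C₀ per dose = Dose / Vd = 236 / 77.9 = 3.030 mg/L
k = ln2 / t½ = 0.693147 / 44.6 = 0.01554 h⁻¹
Fraction remaining after one interval: r = e^(−kτ) = e^(−0.01554 × 40.3) = 0.5346
Before dose 4, 3 doses have been given (aged 1τ, 2τ, 3τ).
C_trough = C₀ × (r + r² + … + r^3) = C₀ × r(1−r^3)/(1−r)
        = 3.030 × 0.5346 × (1 − 0.1528) / (1 − 0.5346) = 2.949 mg/L

2.95 mg/L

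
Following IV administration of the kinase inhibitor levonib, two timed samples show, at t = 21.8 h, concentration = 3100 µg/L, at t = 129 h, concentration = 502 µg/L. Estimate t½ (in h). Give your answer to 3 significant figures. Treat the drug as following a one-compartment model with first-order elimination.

40.8 h

k = ln(C₁/C₂) / (t₂ − t₁) = ln(3100/502) / (129 − 21.8)
  = 1.821 / 107.2 = 0.01699 h⁻¹
t½ = ln2 / k = 0.693147 / 0.01699 = 40.80 h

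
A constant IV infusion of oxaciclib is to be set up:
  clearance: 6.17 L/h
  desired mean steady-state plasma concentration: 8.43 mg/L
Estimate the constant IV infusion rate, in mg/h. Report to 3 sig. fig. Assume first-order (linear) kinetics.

52.0 mg/h

At steady state, infusion rate R₀ = Css × CL = 8.43 × 6.170 = 52.01 mg/h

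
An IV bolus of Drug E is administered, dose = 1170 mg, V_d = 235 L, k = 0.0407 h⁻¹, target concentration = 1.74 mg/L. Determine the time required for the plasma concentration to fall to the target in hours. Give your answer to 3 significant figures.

C₀ = Dose / Vd = 1170 / 235 = 4.979 mg/L
t = ln(C₀ / C) / k = ln(4.979 / 1.74) / 0.04070
  = ln(2.861) / 0.04070 = 1.051 / 0.04070 = 25.82 h

25.8 h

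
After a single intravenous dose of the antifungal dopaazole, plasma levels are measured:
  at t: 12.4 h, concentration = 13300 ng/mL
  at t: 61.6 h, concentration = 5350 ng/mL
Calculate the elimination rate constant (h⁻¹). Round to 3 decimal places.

0.019 h⁻¹

k = ln(C₁/C₂) / (t₂ − t₁) = ln(13300/5350) / (61.6 − 12.4)
  = 0.9107 / 49.20 = 0.01851 h⁻¹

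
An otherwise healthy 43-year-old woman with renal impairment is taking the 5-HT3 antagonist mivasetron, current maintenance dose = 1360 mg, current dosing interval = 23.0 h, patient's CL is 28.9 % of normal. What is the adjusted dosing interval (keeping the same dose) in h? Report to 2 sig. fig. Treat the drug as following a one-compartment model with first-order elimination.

80 h

To keep the same average steady-state level, dosing rate must scale with clearance.
CL ratio = 28.9 / 100 = 0.2890
New interval (same dose) = 23.0 / 0.2890 = 79.58 h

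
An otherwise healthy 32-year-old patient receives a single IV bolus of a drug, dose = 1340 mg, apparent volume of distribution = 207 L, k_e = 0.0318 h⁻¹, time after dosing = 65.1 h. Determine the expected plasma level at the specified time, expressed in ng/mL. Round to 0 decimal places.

817 ng/mL

C₀ = Dose / Vd = 1340 / 207 = 6.473 mg/L
C = C₀ · e^(−k·t) = 6.473 × e^(−0.03180 × 65.1)
  = 6.473 × 0.1262 = 0.8169 mg/L
Convert: 0.8169 mg/L × 1000 = 816.9 ng/mL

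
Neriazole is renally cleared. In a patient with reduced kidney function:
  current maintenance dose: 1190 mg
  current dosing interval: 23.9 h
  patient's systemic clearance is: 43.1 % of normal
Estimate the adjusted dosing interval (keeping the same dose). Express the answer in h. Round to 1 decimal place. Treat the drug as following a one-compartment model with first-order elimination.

55.5 h

To keep the same average steady-state level, dosing rate must scale with clearance.
CL ratio = 43.1 / 100 = 0.4310
New interval (same dose) = 23.9 / 0.4310 = 55.45 h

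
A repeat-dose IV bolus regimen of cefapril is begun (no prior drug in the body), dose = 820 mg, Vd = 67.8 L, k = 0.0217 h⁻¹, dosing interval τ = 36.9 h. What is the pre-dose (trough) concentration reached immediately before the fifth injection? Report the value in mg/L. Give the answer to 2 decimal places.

C₀ per dose = Dose / Vd = 820 / 67.8 = 12.09 mg/L
Fraction remaining after one interval: r = e^(−kτ) = e^(−0.02170 × 36.9) = 0.4490
Before dose 5, 4 doses have been given (aged 1τ, 2τ, 3τ, 4τ).
C_trough = C₀ × (r + r² + … + r^4) = C₀ × r(1−r^4)/(1−r)
        = 12.09 × 0.4490 × (1 − 0.04064) / (1 − 0.4490) = 9.452 mg/L

9.45 mg/L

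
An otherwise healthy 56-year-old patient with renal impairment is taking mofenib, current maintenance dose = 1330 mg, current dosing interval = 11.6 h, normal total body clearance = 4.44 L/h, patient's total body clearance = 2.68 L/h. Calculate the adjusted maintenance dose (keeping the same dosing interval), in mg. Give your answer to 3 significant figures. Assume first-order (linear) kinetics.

To keep the same average steady-state level, dosing rate must scale with clearance.
CL ratio = 2.68 / 4.44 = 0.6036
New dose (same interval) = 1330 × 0.6036 = 802.8 mg

803 mg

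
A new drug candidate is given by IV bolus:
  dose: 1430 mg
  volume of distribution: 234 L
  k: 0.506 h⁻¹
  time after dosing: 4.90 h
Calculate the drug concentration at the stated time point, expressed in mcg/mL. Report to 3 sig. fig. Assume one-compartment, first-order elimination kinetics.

0.512 mcg/mL

C₀ = Dose / Vd = 1430 / 234 = 6.111 mg/L
C = C₀ · e^(−k·t) = 6.111 × e^(−0.5060 × 4.90)
  = 6.111 × 0.08379 = 0.5120 mg/L
(0.5120 mg/L = 0.5120 mcg/mL)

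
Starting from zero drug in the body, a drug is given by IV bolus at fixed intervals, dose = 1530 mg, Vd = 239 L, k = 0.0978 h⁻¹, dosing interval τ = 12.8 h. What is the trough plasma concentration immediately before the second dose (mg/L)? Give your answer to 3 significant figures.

1.83 mg/L

C₀ per dose = Dose / Vd = 1530 / 239 = 6.402 mg/L
Fraction remaining after one interval: r = e^(−kτ) = e^(−0.09780 × 12.8) = 0.2860
Before dose 2, 1 dose has been given (aged 1τ).
C_trough = C₀ × r = 6.402 × 0.2860 = 1.831 mg/L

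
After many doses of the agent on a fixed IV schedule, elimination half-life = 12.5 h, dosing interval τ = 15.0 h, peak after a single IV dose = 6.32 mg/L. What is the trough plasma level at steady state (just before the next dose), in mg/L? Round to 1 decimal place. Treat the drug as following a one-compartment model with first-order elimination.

4.9 mg/L

k = ln2 / t½ = 0.693147 / 12.5 = 0.05545 h⁻¹
e^(−kτ) = e^(−0.05545 × 15.0) = 0.4353
Accumulation ratio R = 1 / (1 − e^(−kτ)) = 1 / (1 − 0.4353) = 1.771
Steady-state trough = C₀ × R × e^(−kτ) = 6.32 × 1.771 × 0.4353 = 4.872 mg/L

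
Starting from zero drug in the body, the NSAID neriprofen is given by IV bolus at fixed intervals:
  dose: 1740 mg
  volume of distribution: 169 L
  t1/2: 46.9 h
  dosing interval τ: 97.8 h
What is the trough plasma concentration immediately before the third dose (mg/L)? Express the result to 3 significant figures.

C₀ per dose = Dose / Vd = 1740 / 169 = 10.30 mg/L
k = ln2 / t½ = 0.693147 / 46.9 = 0.01478 h⁻¹
Fraction remaining after one interval: r = e^(−kτ) = e^(−0.01478 × 97.8) = 0.2356
Before dose 3, 2 doses have been given (aged 1τ, 2τ).
C_trough = C₀ × (r + r²) = 10.30 × (0.2356 + 0.05551) = 2.998 mg/L

3.00 mg/L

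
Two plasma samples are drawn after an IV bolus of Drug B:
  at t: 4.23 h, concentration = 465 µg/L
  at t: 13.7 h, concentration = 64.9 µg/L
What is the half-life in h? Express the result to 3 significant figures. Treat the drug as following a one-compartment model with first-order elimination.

3.33 h

k = ln(C₁/C₂) / (t₂ − t₁) = ln(465/64.9) / (13.7 − 4.23)
  = 1.969 / 9.470 = 0.2079 h⁻¹
t½ = ln2 / k = 0.693147 / 0.2079 = 3.334 h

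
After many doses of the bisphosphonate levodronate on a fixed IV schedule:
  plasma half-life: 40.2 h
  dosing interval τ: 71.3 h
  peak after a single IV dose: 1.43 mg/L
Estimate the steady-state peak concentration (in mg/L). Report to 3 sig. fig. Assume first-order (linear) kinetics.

2.02 mg/L

k = ln2 / t½ = 0.693147 / 40.2 = 0.01724 h⁻¹
e^(−kτ) = e^(−0.01724 × 71.3) = 0.2925
Accumulation ratio R = 1 / (1 − e^(−kτ)) = 1 / (1 − 0.2925) = 1.413
Steady-state peak = C₀ × R = 1.43 × 1.413 = 2.021 mg/L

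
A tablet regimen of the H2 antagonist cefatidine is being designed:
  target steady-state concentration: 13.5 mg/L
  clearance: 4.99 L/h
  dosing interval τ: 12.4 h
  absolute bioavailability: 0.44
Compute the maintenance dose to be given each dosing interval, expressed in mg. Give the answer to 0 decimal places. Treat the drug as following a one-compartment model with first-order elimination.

1898 mg

At steady state, F × (Dose/τ) = Css × CL.
Dose = Css × CL × τ / F = 13.5 × 4.990 × 12.4 / 0.44 = 1898 mg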